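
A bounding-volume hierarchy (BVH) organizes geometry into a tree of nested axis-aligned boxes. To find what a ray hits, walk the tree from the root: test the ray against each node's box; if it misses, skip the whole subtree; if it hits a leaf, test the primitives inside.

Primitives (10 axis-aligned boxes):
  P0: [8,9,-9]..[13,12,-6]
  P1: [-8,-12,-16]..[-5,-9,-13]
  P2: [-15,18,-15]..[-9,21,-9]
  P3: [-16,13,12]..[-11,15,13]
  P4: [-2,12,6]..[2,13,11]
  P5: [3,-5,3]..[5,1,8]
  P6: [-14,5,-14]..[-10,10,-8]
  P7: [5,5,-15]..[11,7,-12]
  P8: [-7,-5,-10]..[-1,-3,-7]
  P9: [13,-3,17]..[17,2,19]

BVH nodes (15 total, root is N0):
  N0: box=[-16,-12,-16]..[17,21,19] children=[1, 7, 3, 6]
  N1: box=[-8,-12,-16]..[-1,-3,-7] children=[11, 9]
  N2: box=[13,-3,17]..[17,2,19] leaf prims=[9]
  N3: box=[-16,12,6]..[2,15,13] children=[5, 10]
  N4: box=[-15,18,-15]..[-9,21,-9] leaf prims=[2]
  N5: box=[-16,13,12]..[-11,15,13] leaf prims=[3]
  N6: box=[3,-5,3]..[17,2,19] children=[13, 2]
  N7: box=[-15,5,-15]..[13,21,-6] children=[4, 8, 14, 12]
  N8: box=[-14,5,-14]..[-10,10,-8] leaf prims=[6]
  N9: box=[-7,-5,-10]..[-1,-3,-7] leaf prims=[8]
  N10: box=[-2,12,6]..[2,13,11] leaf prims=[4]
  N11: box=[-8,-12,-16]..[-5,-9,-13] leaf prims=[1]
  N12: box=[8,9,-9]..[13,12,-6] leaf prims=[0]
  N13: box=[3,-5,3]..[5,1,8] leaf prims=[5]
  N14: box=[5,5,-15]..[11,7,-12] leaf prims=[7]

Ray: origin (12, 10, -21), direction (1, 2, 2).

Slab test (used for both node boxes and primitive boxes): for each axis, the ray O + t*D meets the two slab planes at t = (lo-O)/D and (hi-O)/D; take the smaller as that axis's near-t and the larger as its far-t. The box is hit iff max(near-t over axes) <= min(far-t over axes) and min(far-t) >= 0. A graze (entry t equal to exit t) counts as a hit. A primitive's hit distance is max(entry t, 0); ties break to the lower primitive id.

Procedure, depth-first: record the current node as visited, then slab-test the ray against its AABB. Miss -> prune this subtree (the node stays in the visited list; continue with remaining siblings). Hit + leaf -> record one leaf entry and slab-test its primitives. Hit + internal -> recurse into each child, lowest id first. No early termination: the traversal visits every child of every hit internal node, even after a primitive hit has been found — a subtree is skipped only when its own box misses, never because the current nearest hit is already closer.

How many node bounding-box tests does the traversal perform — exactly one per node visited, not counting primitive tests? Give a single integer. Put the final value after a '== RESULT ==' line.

Trace the traversal:
N0 x:[-28,5] y:[-11,11/2] z:[5/2,20] -> hit [5/2,5], descend [1, 3, 6, 7]
  N1 x:[-20,-13] y:[-11,-13/2] z:[5/2,7] -> miss, prune
  N3 x:[-28,-10] y:[1,5/2] z:[27/2,17] -> miss, prune
  N6 x:[-9,5] y:[-15/2,-4] z:[12,20] -> miss, prune
  N7 x:[-27,1] y:[-5/2,11/2] z:[3,15/2] -> miss, prune

Visited [0, 1, 3, 6, 7]. Tests: 5 box, 0 leaf. Nearest: miss.

== RESULT ==
5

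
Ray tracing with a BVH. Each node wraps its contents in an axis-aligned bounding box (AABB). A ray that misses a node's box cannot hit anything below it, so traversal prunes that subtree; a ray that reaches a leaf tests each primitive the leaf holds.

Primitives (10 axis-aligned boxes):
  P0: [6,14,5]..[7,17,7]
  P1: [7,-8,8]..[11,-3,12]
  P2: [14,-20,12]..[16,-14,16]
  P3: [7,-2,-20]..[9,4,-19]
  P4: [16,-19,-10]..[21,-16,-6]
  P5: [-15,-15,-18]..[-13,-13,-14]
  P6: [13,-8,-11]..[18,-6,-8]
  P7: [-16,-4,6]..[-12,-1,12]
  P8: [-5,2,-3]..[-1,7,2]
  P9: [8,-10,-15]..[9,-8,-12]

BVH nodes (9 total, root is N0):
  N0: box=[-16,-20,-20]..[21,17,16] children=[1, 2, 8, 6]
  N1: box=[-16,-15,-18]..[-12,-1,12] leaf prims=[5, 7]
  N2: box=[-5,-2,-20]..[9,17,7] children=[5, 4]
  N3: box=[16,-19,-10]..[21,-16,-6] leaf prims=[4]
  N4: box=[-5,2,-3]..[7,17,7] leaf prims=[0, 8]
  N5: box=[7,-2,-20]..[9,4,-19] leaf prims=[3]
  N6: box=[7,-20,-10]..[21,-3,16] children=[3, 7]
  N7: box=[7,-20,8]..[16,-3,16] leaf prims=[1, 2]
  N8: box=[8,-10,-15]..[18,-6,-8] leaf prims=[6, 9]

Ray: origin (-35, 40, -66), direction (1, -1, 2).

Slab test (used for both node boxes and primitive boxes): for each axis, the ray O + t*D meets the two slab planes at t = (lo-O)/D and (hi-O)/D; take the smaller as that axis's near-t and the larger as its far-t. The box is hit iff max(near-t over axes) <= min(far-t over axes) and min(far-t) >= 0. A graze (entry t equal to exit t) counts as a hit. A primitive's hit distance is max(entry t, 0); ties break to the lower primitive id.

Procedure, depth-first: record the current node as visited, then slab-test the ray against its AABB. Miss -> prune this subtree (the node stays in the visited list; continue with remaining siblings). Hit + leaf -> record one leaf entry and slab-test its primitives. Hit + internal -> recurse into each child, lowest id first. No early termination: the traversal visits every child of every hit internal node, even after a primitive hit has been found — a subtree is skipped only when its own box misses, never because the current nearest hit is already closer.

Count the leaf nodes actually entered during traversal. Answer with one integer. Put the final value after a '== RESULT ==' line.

Traverse from the root:
N0 x:[19,56] y:[23,60] z:[23,41] -> hit [23,41], descend [1, 2, 6, 8]
  N1 x:[19,23] y:[41,55] z:[24,39] -> miss, prune
  N2 x:[30,44] y:[23,42] z:[23,73/2] -> hit [30,73/2], descend [4, 5]
    N4 x:[30,42] y:[23,38] z:[63/2,73/2] -> hit [63/2,73/2] leaf, test {P0(miss), P8@t=33}
    N5 x:[42,44] y:[36,42] z:[23,47/2] -> miss, prune
  N6 x:[42,56] y:[43,60] z:[28,41] -> miss, prune
  N8 x:[43,53] y:[46,50] z:[51/2,29] -> miss, prune

Summary -> nodes [0, 1, 2, 4, 5, 6, 8]; box-tests=7; leaf-entries=1; first=P8

== RESULT ==
1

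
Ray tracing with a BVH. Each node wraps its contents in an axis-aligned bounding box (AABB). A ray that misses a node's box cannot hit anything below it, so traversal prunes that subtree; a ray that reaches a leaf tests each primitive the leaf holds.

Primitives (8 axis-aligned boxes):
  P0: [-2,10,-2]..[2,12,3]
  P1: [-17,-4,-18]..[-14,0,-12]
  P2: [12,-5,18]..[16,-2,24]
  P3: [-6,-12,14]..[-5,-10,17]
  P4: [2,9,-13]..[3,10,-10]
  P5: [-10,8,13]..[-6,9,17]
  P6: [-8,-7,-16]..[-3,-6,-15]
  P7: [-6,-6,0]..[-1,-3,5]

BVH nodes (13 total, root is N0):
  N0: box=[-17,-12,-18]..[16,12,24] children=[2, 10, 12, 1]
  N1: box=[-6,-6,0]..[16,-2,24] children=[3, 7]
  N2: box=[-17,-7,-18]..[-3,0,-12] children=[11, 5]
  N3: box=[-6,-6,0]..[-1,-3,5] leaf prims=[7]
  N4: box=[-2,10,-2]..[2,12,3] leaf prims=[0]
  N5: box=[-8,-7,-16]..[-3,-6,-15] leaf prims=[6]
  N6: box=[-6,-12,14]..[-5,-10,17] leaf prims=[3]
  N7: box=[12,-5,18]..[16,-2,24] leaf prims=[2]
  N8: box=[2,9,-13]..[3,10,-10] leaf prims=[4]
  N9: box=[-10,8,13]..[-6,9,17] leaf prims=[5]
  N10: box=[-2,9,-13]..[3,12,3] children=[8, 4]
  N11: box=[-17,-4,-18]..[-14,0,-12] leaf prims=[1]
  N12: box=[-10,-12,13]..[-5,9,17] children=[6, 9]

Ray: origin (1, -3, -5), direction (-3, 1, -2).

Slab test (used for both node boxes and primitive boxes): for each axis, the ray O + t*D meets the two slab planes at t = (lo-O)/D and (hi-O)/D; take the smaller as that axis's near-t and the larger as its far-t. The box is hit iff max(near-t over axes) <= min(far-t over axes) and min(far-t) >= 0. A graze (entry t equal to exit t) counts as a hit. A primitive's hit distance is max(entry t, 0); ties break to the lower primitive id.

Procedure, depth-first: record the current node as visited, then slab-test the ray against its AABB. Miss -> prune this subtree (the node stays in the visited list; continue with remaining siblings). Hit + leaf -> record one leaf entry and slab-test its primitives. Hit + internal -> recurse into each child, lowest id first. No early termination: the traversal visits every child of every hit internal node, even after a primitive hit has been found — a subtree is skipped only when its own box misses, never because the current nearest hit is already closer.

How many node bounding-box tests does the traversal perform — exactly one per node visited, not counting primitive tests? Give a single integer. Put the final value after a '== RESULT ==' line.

Trace the traversal:
N0 x:[-5,6] y:[-9,15] z:[-29/2,13/2] -> hit [-5,6], descend [1, 2, 10, 12]
  N1 x:[-5,7/3] y:[-3,1] z:[-29/2,-5/2] -> miss, prune
  N2 x:[4/3,6] y:[-4,3] z:[7/2,13/2] -> miss, prune
  N10 x:[-2/3,1] y:[12,15] z:[-4,4] -> miss, prune
  N12 x:[2,11/3] y:[-9,12] z:[-11,-9] -> miss, prune

Visited [0, 1, 2, 10, 12]. Tests: 5 box, 0 leaf. Nearest: miss.

== RESULT ==
5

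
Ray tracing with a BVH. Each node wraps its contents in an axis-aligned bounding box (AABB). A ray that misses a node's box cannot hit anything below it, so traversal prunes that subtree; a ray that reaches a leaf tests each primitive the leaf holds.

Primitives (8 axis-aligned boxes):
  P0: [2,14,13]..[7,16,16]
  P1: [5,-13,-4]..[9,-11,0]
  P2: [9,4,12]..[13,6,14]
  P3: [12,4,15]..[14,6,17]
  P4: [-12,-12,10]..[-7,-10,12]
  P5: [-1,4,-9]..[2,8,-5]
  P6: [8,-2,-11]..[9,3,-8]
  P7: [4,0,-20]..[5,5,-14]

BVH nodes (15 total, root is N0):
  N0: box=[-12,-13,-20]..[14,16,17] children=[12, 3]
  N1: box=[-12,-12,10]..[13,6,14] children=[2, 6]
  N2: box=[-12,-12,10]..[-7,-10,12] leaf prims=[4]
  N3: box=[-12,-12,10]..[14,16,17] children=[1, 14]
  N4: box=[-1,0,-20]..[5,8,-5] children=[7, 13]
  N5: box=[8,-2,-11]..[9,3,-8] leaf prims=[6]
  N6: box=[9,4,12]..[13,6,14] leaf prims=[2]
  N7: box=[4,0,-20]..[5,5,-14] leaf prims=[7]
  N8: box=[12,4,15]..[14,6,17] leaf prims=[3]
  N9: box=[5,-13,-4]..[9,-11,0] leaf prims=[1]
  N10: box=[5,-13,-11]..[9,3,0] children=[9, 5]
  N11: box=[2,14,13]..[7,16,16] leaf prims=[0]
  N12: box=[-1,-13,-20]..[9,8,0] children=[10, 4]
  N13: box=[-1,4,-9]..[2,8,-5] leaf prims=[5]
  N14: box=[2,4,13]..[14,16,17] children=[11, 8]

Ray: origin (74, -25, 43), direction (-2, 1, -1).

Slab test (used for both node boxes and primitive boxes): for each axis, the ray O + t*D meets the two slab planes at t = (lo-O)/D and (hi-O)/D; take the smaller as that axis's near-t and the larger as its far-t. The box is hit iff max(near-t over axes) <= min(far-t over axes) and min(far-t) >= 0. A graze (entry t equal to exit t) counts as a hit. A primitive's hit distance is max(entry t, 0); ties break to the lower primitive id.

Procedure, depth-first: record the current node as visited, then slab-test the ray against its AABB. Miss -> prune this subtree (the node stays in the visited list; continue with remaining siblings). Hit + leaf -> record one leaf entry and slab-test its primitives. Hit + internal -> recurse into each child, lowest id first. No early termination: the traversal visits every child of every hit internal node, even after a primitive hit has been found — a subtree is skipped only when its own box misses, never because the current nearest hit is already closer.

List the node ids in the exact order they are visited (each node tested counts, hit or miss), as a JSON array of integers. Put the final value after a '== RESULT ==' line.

Walk:
N0 x:[30,43] y:[12,41] z:[26,63] -> hit [30,41], descend [3, 12]
  N3 x:[30,43] y:[13,41] z:[26,33] -> hit [30,33], descend [1, 14]
    N1 x:[61/2,43] y:[13,31] z:[29,33] -> hit [61/2,31], descend [2, 6]
      N2 x:[81/2,43] y:[13,15] z:[31,33] -> miss, prune
      N6 x:[61/2,65/2] y:[29,31] z:[29,31] -> hit [61/2,31] leaf, test {P2@t=61/2}
    N14 x:[30,36] y:[29,41] z:[26,30] -> hit [30,30], descend [8, 11]
      N8 x:[30,31] y:[29,31] z:[26,28] -> miss, prune
      N11 x:[67/2,36] y:[39,41] z:[27,30] -> miss, prune
  N12 x:[65/2,75/2] y:[12,33] z:[43,63] -> miss, prune

9 AABB tests over nodes [0, 3, 1, 2, 6, 14, 8, 11, 12]; 1 leaf entered; closest P2.

== RESULT ==
[0, 3, 1, 2, 6, 14, 8, 11, 12]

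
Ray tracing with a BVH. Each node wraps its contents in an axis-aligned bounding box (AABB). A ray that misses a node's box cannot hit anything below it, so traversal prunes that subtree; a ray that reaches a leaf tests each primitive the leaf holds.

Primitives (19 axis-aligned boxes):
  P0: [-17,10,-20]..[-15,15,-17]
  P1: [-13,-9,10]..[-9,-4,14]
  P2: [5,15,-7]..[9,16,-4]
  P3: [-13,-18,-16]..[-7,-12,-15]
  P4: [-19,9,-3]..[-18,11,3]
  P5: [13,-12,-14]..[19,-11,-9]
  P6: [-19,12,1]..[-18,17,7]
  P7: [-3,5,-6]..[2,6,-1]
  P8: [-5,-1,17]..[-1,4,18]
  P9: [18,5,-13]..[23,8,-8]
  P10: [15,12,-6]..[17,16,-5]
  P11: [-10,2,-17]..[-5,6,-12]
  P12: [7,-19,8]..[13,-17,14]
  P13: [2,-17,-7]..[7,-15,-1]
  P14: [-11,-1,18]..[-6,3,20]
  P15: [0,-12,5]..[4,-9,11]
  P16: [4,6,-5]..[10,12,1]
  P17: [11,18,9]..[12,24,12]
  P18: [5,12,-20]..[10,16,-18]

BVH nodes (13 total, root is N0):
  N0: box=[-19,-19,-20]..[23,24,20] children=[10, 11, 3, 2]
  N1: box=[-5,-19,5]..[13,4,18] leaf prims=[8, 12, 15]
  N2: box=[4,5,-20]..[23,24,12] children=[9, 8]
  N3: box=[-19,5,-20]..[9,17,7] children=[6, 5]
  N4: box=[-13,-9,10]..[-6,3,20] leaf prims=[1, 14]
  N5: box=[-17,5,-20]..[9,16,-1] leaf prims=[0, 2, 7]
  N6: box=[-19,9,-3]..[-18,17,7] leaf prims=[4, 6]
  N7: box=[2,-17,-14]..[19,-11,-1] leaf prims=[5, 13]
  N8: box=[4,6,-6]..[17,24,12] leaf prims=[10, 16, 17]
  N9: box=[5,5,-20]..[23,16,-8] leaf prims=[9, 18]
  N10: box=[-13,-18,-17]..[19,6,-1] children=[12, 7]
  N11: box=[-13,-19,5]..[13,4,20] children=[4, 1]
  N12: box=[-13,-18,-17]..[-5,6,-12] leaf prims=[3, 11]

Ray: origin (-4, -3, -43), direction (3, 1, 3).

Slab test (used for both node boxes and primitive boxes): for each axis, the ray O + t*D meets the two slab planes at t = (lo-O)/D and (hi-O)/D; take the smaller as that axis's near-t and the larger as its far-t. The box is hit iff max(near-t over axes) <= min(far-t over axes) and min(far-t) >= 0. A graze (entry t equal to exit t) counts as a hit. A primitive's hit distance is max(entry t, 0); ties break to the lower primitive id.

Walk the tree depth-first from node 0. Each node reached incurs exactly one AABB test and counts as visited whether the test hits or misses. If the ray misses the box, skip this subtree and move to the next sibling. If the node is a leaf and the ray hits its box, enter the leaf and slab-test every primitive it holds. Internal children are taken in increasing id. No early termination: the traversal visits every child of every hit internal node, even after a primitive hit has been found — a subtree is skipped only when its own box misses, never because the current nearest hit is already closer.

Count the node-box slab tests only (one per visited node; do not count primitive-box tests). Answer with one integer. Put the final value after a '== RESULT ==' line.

Walk:
N0 x:[-5,9] y:[-16,27] z:[23/3,21] -> hit [23/3,9], descend [2, 3, 10, 11]
  N2 x:[8/3,9] y:[8,27] z:[23/3,55/3] -> hit [8,9], descend [8, 9]
    N8 x:[8/3,7] y:[9,27] z:[37/3,55/3] -> miss, prune
    N9 x:[3,9] y:[8,19] z:[23/3,35/3] -> hit [8,9] leaf, test {P9(miss), P18(miss)}
  N3 x:[-5,13/3] y:[8,20] z:[23/3,50/3] -> miss, prune
  N10 x:[-3,23/3] y:[-15,9] z:[26/3,14] -> miss, prune
  N11 x:[-3,17/3] y:[-16,7] z:[16,21] -> miss, prune

7 AABB tests over nodes [0, 2, 8, 9, 3, 10, 11]; 1 leaf entered; closest miss.

== RESULT ==
7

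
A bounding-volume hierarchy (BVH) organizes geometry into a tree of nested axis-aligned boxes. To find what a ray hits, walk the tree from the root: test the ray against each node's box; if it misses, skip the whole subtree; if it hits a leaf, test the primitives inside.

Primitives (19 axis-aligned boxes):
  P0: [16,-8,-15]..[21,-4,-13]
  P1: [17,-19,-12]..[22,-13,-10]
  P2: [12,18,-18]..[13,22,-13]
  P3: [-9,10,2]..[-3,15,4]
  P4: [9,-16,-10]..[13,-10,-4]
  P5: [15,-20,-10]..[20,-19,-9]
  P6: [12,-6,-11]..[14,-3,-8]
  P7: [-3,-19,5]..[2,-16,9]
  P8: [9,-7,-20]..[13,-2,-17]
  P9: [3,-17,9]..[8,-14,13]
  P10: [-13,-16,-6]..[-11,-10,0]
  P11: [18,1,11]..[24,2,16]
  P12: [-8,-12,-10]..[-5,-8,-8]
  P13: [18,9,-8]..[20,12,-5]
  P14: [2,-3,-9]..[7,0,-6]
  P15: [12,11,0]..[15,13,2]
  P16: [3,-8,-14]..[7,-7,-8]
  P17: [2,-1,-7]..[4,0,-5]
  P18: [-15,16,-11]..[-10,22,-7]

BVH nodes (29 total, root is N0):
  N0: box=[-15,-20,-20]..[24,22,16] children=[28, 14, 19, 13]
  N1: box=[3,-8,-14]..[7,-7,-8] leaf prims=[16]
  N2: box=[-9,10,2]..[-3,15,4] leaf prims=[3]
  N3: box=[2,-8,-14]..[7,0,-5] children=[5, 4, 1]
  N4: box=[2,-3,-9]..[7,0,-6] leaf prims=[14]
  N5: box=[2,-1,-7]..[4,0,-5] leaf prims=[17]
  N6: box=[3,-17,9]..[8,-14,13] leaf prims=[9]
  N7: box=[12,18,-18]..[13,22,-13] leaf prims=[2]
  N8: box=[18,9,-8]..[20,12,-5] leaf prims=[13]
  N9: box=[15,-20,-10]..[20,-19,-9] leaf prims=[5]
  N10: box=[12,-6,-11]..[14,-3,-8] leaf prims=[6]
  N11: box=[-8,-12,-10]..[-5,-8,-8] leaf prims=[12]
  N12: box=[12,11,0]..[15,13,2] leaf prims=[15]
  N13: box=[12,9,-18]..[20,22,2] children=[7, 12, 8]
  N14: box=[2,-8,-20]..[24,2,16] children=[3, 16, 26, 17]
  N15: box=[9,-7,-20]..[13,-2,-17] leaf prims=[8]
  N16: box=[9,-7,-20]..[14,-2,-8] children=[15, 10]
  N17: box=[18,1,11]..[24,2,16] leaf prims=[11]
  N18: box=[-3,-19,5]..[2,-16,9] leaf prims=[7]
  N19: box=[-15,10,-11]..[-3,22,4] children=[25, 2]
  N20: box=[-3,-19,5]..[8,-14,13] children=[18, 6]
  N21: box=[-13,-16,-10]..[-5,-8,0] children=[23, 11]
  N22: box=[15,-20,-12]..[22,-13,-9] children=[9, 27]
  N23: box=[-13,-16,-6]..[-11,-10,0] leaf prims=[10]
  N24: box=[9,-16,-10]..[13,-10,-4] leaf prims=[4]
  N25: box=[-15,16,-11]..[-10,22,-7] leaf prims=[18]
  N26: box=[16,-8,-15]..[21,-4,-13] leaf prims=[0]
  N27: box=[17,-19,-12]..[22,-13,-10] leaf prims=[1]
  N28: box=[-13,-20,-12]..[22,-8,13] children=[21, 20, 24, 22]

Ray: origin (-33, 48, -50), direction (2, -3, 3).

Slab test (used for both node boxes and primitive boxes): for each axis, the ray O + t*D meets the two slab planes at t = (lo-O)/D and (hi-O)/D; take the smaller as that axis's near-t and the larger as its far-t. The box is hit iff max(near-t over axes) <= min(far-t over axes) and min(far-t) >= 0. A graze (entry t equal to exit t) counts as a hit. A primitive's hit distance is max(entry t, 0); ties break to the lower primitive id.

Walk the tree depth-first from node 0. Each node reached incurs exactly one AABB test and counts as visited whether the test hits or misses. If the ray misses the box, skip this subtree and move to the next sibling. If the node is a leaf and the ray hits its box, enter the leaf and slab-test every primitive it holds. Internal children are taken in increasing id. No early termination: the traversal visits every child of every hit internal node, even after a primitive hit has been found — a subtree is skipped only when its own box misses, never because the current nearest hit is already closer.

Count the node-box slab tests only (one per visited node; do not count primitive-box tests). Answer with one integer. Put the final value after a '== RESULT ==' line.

Traverse from the root:
N0 x:[9,57/2] y:[26/3,68/3] z:[10,22] -> hit [10,22], descend [13, 14, 19, 28]
  N13 x:[45/2,53/2] y:[26/3,13] z:[32/3,52/3] -> miss, prune
  N14 x:[35/2,57/2] y:[46/3,56/3] z:[10,22] -> hit [35/2,56/3], descend [3, 16, 17, 26]
    N3 x:[35/2,20] y:[16,56/3] z:[12,15] -> miss, prune
    N16 x:[21,47/2] y:[50/3,55/3] z:[10,14] -> miss, prune
    N17 x:[51/2,57/2] y:[46/3,47/3] z:[61/3,22] -> miss, prune
    N26 x:[49/2,27] y:[52/3,56/3] z:[35/3,37/3] -> miss, prune
  N19 x:[9,15] y:[26/3,38/3] z:[13,18] -> miss, prune
  N28 x:[10,55/2] y:[56/3,68/3] z:[38/3,21] -> hit [56/3,21], descend [20, 21, 22, 24]
    N20 x:[15,41/2] y:[62/3,67/3] z:[55/3,21] -> miss, prune
    N21 x:[10,14] y:[56/3,64/3] z:[40/3,50/3] -> miss, prune
    N22 x:[24,55/2] y:[61/3,68/3] z:[38/3,41/3] -> miss, prune
    N24 x:[21,23] y:[58/3,64/3] z:[40/3,46/3] -> miss, prune

Visited [0, 13, 14, 3, 16, 17, 26, 19, 28, 20, 21, 22, 24]. Tests: 13 box, 0 leaf. Nearest: miss.

== RESULT ==
13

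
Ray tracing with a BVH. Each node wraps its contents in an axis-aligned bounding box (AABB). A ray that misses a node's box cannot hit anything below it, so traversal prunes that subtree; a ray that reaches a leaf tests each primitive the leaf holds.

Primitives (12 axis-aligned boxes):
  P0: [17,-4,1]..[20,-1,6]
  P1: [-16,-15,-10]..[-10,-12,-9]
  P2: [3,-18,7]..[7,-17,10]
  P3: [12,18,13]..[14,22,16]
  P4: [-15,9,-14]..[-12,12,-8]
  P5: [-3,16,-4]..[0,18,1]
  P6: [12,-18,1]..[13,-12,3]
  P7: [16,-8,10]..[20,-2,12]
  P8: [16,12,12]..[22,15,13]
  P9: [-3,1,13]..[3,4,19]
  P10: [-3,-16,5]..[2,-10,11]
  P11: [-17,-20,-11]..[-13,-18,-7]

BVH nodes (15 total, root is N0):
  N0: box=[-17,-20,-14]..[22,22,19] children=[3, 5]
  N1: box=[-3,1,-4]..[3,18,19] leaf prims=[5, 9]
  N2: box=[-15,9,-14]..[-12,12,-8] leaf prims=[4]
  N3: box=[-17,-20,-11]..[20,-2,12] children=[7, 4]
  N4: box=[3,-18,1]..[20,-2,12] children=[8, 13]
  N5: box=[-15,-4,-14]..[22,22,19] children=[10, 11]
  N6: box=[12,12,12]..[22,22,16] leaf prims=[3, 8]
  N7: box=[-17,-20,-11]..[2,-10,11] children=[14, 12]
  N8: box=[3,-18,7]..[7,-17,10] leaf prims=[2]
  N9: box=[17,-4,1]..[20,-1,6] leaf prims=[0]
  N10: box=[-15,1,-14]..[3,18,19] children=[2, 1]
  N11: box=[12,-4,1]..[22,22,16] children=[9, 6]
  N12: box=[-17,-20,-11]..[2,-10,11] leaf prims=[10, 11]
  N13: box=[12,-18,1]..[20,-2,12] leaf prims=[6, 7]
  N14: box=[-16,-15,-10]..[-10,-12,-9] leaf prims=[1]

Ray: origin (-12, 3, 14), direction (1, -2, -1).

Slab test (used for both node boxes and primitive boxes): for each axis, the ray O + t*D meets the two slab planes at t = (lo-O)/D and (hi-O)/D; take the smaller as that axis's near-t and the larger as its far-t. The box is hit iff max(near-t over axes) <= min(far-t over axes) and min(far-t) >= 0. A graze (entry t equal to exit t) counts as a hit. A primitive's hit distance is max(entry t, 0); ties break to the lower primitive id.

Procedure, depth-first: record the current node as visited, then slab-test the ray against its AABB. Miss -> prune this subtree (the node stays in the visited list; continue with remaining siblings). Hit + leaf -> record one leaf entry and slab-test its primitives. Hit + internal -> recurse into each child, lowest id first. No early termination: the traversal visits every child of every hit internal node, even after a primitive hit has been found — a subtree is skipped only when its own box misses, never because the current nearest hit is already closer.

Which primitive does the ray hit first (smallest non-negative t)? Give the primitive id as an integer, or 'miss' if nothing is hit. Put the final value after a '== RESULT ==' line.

Walk:
N0 x:[-5,34] y:[-19/2,23/2] z:[-5,28] -> hit [-5,23/2], descend [3, 5]
  N3 x:[-5,32] y:[5/2,23/2] z:[2,25] -> hit [5/2,23/2], descend [4, 7]
    N4 x:[15,32] y:[5/2,21/2] z:[2,13] -> miss, prune
    N7 x:[-5,14] y:[13/2,23/2] z:[3,25] -> hit [13/2,23/2], descend [12, 14]
      N12 x:[-5,14] y:[13/2,23/2] z:[3,25] -> hit [13/2,23/2] leaf, test {P10@t=9, P11(miss)}
      N14 x:[-4,2] y:[15/2,9] z:[23,24] -> miss, prune
  N5 x:[-3,34] y:[-19/2,7/2] z:[-5,28] -> hit [-3,7/2], descend [10, 11]
    N10 x:[-3,15] y:[-15/2,1] z:[-5,28] -> hit [-3,1], descend [1, 2]
      N1 x:[9,15] y:[-15/2,1] z:[-5,18] -> miss, prune
      N2 x:[-3,0] y:[-9/2,-3] z:[22,28] -> miss, prune
    N11 x:[24,34] y:[-19/2,7/2] z:[-2,13] -> miss, prune

Summary -> nodes [0, 3, 4, 7, 12, 14, 5, 10, 1, 2, 11]; box-tests=11; leaf-entries=1; first=P10

== RESULT ==
10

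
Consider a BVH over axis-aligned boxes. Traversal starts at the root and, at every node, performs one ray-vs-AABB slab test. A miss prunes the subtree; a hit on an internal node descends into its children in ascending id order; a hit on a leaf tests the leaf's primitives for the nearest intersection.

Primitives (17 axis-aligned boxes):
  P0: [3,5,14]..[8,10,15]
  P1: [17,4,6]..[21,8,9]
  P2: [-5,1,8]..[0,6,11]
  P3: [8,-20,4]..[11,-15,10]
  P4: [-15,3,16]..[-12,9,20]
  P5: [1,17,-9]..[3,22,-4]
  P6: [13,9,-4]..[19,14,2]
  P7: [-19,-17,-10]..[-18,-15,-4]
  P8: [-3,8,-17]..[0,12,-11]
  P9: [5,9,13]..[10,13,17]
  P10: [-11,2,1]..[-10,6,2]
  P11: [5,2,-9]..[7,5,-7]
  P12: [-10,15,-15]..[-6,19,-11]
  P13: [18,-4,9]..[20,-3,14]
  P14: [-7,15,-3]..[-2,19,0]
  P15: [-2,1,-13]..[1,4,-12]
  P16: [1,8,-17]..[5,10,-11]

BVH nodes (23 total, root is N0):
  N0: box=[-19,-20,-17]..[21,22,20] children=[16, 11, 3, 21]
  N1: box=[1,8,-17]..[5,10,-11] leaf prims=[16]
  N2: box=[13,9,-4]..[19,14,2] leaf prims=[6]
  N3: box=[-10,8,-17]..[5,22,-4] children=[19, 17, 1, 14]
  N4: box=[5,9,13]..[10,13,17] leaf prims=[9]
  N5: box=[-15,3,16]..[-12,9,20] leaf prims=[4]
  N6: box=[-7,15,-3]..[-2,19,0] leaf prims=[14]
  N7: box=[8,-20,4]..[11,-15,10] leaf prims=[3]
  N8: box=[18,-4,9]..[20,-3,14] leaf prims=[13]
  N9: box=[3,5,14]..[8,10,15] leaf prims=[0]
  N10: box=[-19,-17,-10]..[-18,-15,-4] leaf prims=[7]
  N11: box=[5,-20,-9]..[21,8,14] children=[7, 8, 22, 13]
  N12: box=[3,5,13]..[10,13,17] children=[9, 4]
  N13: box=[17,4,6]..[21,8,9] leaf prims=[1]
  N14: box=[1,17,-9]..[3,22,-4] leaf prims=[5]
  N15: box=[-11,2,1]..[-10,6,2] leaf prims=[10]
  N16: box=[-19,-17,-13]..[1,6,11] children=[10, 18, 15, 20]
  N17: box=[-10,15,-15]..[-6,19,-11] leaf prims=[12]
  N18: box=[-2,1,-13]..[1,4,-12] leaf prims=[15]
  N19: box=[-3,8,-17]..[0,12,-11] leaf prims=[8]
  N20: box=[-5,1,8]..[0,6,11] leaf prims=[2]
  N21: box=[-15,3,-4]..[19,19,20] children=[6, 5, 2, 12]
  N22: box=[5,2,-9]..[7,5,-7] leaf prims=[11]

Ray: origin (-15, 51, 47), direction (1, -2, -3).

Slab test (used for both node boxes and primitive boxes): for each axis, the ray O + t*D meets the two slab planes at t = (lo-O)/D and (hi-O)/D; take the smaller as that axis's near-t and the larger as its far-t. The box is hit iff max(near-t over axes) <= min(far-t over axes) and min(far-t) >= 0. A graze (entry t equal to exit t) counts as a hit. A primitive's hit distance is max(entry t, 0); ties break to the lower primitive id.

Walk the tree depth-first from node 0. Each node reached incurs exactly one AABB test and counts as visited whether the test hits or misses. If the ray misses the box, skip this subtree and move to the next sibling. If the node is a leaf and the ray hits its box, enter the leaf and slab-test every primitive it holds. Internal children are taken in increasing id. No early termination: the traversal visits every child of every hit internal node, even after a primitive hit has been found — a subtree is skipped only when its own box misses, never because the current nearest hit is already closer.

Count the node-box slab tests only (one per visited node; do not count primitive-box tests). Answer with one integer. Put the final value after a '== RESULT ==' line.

Walk:
N0 x:[-4,36] y:[29/2,71/2] z:[9,64/3] -> hit [29/2,64/3], descend [3, 11, 16, 21]
  N3 x:[5,20] y:[29/2,43/2] z:[17,64/3] -> hit [17,20], descend [1, 14, 17, 19]
    N1 x:[16,20] y:[41/2,43/2] z:[58/3,64/3] -> miss, prune
    N14 x:[16,18] y:[29/2,17] z:[17,56/3] -> hit [17,17] leaf, test {P5@t=17}
    N17 x:[5,9] y:[16,18] z:[58/3,62/3] -> miss, prune
    N19 x:[12,15] y:[39/2,43/2] z:[58/3,64/3] -> miss, prune
  N11 x:[20,36] y:[43/2,71/2] z:[11,56/3] -> miss, prune
  N16 x:[-4,16] y:[45/2,34] z:[12,20] -> miss, prune
  N21 x:[0,34] y:[16,24] z:[9,17] -> hit [16,17], descend [2, 5, 6, 12]
    N2 x:[28,34] y:[37/2,21] z:[15,17] -> miss, prune
    N5 x:[0,3] y:[21,24] z:[9,31/3] -> miss, prune
    N6 x:[8,13] y:[16,18] z:[47/3,50/3] -> miss, prune
    N12 x:[18,25] y:[19,23] z:[10,34/3] -> miss, prune

order=[0, 3, 1, 14, 17, 19, 11, 16, 21, 2, 5, 6, 12]  |boxes|=13  |leaves|=1  hit=P5

== RESULT ==
13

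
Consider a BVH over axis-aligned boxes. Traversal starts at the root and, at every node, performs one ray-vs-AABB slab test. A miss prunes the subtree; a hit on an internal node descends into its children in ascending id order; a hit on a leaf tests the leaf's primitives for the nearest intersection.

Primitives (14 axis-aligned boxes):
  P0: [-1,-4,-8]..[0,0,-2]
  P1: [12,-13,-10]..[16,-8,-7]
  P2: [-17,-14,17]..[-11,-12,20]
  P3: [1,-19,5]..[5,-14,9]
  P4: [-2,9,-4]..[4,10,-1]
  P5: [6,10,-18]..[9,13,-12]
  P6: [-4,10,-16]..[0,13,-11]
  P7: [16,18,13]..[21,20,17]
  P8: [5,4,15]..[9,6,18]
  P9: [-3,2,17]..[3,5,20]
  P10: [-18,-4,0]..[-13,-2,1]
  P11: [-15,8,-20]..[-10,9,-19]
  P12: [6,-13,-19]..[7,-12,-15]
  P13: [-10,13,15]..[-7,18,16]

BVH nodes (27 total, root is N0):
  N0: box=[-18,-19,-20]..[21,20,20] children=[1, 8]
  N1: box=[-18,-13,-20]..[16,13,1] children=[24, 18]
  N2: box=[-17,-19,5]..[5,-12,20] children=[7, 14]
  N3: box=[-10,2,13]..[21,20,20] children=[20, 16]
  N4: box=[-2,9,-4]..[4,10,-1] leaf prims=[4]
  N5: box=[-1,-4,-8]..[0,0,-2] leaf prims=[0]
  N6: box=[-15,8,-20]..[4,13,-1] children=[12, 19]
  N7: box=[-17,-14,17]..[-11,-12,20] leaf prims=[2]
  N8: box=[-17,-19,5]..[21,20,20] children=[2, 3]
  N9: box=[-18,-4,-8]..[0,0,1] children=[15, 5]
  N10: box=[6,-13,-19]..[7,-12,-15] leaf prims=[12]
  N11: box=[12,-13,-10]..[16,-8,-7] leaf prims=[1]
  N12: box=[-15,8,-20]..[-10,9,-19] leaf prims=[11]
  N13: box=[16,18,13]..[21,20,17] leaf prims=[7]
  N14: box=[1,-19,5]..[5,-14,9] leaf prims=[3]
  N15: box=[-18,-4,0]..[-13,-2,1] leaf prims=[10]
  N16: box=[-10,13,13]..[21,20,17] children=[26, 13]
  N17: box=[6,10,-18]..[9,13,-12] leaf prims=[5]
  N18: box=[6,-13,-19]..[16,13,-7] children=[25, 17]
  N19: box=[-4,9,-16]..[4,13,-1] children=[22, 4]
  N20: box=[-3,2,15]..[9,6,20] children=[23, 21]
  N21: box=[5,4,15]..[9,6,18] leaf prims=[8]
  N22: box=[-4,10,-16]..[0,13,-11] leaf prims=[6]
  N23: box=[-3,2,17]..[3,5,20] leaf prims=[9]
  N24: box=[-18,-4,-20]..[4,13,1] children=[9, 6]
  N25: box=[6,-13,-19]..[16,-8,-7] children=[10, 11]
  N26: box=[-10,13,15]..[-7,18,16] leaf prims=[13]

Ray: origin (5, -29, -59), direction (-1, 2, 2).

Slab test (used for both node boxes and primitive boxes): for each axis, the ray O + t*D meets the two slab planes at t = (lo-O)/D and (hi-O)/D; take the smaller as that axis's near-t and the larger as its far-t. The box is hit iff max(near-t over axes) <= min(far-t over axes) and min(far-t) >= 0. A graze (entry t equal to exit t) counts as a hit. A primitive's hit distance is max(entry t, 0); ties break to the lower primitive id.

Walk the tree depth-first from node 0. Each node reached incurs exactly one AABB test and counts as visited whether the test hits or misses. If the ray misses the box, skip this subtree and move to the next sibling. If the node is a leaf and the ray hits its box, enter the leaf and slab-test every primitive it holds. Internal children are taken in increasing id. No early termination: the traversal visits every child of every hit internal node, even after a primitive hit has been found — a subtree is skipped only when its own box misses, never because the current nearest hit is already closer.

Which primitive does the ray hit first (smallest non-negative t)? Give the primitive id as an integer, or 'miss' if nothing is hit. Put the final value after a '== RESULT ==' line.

Trace the traversal:
N0 x:[-16,23] y:[5,49/2] z:[39/2,79/2] -> hit [39/2,23], descend [1, 8]
  N1 x:[-11,23] y:[8,21] z:[39/2,30] -> hit [39/2,21], descend [18, 24]
    N18 x:[-11,-1] y:[8,21] z:[20,26] -> miss, prune
    N24 x:[1,23] y:[25/2,21] z:[39/2,30] -> hit [39/2,21], descend [6, 9]
      N6 x:[1,20] y:[37/2,21] z:[39/2,29] -> hit [39/2,20], descend [12, 19]
        N12 x:[15,20] y:[37/2,19] z:[39/2,20] -> miss, prune
        N19 x:[1,9] y:[19,21] z:[43/2,29] -> miss, prune
      N9 x:[5,23] y:[25/2,29/2] z:[51/2,30] -> miss, prune
  N8 x:[-16,22] y:[5,49/2] z:[32,79/2] -> miss, prune

9 AABB tests over nodes [0, 1, 18, 24, 6, 12, 19, 9, 8]; 0 leaves entered; closest miss.

== RESULT ==
miss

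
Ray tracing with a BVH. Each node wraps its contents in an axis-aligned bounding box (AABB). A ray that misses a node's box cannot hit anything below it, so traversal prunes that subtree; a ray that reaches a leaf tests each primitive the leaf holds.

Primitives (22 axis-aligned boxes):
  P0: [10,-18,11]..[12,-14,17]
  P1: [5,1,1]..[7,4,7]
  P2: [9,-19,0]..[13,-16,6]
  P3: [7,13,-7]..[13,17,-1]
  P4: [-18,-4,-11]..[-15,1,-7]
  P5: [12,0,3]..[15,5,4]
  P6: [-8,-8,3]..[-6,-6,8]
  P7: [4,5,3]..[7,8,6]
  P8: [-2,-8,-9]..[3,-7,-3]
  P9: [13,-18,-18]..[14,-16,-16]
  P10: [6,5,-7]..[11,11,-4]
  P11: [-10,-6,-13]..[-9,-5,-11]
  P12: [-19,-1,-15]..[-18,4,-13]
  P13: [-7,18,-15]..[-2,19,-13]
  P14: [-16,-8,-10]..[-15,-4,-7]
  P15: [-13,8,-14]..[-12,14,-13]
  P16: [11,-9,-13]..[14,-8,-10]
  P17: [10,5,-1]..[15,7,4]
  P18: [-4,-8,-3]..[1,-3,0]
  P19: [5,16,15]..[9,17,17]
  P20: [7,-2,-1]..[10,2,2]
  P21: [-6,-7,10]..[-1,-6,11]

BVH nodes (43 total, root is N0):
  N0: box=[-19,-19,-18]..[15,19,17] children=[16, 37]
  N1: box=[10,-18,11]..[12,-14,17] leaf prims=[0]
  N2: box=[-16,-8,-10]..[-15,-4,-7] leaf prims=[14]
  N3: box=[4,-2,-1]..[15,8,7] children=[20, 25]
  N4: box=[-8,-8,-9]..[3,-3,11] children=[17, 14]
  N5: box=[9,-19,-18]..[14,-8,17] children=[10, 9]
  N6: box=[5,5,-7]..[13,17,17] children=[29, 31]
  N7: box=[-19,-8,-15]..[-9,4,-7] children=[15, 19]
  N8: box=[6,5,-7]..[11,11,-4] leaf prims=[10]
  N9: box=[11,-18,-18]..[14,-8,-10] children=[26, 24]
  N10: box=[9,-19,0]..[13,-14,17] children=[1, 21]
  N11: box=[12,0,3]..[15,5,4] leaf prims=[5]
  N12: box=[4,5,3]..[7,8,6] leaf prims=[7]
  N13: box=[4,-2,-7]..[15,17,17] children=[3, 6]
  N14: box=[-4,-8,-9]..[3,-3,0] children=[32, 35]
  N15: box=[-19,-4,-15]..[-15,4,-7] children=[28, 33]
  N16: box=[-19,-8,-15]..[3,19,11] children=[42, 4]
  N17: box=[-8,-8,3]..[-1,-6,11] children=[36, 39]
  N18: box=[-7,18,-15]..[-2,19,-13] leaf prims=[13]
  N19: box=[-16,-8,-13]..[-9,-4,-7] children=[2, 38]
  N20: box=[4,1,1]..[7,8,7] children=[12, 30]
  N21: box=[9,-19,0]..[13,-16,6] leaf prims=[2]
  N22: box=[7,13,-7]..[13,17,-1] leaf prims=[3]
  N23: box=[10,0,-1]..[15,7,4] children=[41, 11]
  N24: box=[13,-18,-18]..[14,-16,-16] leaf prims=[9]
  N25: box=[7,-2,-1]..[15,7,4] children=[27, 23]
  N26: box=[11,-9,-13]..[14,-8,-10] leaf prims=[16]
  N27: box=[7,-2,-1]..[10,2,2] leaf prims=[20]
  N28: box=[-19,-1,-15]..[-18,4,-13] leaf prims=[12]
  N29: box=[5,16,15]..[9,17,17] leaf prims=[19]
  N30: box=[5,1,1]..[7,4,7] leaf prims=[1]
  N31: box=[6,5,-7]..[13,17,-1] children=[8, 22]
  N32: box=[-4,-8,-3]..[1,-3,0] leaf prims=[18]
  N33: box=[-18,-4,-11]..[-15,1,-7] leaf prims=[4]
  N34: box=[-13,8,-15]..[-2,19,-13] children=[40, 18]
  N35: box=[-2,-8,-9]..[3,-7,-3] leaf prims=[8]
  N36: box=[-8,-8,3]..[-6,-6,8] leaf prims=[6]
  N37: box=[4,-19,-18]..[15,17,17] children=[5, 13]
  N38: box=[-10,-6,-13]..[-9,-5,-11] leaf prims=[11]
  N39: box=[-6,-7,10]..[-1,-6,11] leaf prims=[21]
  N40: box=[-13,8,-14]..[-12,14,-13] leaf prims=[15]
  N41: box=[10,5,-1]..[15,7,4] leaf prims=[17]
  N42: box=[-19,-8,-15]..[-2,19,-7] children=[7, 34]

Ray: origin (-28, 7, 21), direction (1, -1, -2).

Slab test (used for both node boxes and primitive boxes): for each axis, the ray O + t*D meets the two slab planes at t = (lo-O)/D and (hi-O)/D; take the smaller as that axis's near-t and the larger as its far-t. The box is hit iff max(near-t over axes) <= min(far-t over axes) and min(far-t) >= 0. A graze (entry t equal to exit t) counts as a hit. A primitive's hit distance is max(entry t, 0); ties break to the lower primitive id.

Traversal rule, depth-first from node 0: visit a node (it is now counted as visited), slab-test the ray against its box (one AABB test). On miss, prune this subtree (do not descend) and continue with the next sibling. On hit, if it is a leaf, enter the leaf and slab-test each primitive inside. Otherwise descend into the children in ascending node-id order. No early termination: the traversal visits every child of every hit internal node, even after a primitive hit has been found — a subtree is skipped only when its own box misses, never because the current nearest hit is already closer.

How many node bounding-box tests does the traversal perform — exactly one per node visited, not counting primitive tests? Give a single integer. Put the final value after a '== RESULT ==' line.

Walk:
N0 x:[9,43] y:[-12,26] z:[2,39/2] -> hit [9,39/2], descend [16, 37]
  N16 x:[9,31] y:[-12,15] z:[5,18] -> hit [9,15], descend [4, 42]
    N4 x:[20,31] y:[10,15] z:[5,15] -> miss, prune
    N42 x:[9,26] y:[-12,15] z:[14,18] -> hit [14,15], descend [7, 34]
      N7 x:[9,19] y:[3,15] z:[14,18] -> hit [14,15], descend [15, 19]
        N15 x:[9,13] y:[3,11] z:[14,18] -> miss, prune
        N19 x:[12,19] y:[11,15] z:[14,17] -> hit [14,15], descend [2, 38]
          N2 x:[12,13] y:[11,15] z:[14,31/2] -> miss, prune
          N38 x:[18,19] y:[12,13] z:[16,17] -> miss, prune
      N34 x:[15,26] y:[-12,-1] z:[17,18] -> miss, prune
  N37 x:[32,43] y:[-10,26] z:[2,39/2] -> miss, prune

Summary -> nodes [0, 16, 4, 42, 7, 15, 19, 2, 38, 34, 37]; box-tests=11; leaf-entries=0; first=miss

== RESULT ==
11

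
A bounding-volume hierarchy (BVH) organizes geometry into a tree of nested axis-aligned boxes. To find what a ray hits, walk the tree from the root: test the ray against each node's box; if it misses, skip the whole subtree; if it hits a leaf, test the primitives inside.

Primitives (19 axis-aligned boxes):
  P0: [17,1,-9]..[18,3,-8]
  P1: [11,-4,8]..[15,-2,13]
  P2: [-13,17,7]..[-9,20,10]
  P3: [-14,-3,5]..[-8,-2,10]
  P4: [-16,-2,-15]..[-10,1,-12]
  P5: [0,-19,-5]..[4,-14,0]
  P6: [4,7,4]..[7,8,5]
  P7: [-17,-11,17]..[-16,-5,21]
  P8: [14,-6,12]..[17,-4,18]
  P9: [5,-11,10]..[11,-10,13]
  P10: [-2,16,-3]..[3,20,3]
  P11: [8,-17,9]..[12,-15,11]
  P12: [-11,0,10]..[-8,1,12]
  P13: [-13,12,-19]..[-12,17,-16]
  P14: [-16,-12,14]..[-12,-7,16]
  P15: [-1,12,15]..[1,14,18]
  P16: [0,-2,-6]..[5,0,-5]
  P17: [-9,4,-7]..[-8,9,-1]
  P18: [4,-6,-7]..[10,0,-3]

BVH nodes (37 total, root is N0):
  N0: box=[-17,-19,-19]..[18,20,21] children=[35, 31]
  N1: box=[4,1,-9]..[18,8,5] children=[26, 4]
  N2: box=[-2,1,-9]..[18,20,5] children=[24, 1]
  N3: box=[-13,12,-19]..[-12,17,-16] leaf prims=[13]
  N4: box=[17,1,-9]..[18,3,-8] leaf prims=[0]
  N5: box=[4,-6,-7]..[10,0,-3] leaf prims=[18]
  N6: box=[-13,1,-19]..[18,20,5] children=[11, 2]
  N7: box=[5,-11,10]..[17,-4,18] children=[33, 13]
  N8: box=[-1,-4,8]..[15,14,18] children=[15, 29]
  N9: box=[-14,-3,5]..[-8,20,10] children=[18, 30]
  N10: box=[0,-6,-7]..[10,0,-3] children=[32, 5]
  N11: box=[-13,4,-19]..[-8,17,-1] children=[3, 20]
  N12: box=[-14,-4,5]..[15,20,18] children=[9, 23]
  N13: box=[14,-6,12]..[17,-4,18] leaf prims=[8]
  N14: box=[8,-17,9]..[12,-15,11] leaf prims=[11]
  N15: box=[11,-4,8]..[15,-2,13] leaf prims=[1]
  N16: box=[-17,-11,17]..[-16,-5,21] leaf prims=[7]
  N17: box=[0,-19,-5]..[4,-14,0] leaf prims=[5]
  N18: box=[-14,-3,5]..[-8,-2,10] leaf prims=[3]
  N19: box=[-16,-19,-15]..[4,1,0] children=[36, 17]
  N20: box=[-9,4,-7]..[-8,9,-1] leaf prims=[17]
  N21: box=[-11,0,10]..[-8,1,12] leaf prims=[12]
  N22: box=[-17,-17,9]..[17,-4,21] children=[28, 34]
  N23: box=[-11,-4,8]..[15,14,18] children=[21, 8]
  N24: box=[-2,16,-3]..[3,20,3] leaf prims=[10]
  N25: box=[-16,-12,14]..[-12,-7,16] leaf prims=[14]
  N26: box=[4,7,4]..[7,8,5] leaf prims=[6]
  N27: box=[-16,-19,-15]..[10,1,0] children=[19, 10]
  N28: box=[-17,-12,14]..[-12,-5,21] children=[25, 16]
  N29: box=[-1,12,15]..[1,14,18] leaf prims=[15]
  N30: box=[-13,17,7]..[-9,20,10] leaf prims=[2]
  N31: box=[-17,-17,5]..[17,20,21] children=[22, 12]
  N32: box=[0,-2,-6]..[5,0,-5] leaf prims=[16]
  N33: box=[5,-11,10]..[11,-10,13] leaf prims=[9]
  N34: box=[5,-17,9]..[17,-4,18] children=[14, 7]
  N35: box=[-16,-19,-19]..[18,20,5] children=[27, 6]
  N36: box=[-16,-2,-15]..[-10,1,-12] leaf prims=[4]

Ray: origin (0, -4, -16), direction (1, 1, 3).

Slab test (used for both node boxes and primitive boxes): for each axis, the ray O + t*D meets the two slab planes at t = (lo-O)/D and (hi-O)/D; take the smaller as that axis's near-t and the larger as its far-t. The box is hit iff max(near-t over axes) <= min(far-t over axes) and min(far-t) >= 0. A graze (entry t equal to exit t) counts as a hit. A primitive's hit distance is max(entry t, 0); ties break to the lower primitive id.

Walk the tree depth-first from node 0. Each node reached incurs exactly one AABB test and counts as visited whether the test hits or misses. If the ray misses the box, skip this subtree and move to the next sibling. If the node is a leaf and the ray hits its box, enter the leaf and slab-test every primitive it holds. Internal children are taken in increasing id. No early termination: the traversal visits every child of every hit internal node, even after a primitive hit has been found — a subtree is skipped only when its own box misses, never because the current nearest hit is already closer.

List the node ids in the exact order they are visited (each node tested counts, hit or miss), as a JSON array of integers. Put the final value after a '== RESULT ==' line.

Trace the traversal:
N0 x:[-17,18] y:[-15,24] z:[-1,37/3] -> hit [-1,37/3], descend [31, 35]
  N31 x:[-17,17] y:[-13,24] z:[7,37/3] -> hit [7,37/3], descend [12, 22]
    N12 x:[-14,15] y:[0,24] z:[7,34/3] -> hit [7,34/3], descend [9, 23]
      N9 x:[-14,-8] y:[1,24] z:[7,26/3] -> miss, prune
      N23 x:[-11,15] y:[0,18] z:[8,34/3] -> hit [8,34/3], descend [8, 21]
        N8 x:[-1,15] y:[0,18] z:[8,34/3] -> hit [8,34/3], descend [15, 29]
          N15 x:[11,15] y:[0,2] z:[8,29/3] -> miss, prune
          N29 x:[-1,1] y:[16,18] z:[31/3,34/3] -> miss, prune
        N21 x:[-11,-8] y:[4,5] z:[26/3,28/3] -> miss, prune
    N22 x:[-17,17] y:[-13,0] z:[25/3,37/3] -> miss, prune
  N35 x:[-16,18] y:[-15,24] z:[-1,7] -> hit [-1,7], descend [6, 27]
    N6 x:[-13,18] y:[5,24] z:[-1,7] -> hit [5,7], descend [2, 11]
      N2 x:[-2,18] y:[5,24] z:[7/3,7] -> hit [5,7], descend [1, 24]
        N1 x:[4,18] y:[5,12] z:[7/3,7] -> hit [5,7], descend [4, 26]
          N4 x:[17,18] y:[5,7] z:[7/3,8/3] -> miss, prune
          N26 x:[4,7] y:[11,12] z:[20/3,7] -> miss, prune
        N24 x:[-2,3] y:[20,24] z:[13/3,19/3] -> miss, prune
      N11 x:[-13,-8] y:[8,21] z:[-1,5] -> miss, prune
    N27 x:[-16,10] y:[-15,5] z:[1/3,16/3] -> hit [1/3,5], descend [10, 19]
      N10 x:[0,10] y:[-2,4] z:[3,13/3] -> hit [3,4], descend [5, 32]
        N5 x:[4,10] y:[-2,4] z:[3,13/3] -> hit [4,4] leaf, test {P18@t=4}
        N32 x:[0,5] y:[2,4] z:[10/3,11/3] -> hit [10/3,11/3] leaf, test {P16@t=10/3}
      N19 x:[-16,4] y:[-15,5] z:[1/3,16/3] -> hit [1/3,4], descend [17, 36]
        N17 x:[0,4] y:[-15,-10] z:[11/3,16/3] -> miss, prune
        N36 x:[-16,-10] y:[2,5] z:[1/3,4/3] -> miss, prune

Summary -> nodes [0, 31, 12, 9, 23, 8, 15, 29, 21, 22, 35, 6, 2, 1, 4, 26, 24, 11, 27, 10, 5, 32, 19, 17, 36]; box-tests=25; leaf-entries=2; first=P16

== RESULT ==
[0, 31, 12, 9, 23, 8, 15, 29, 21, 22, 35, 6, 2, 1, 4, 26, 24, 11, 27, 10, 5, 32, 19, 17, 36]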